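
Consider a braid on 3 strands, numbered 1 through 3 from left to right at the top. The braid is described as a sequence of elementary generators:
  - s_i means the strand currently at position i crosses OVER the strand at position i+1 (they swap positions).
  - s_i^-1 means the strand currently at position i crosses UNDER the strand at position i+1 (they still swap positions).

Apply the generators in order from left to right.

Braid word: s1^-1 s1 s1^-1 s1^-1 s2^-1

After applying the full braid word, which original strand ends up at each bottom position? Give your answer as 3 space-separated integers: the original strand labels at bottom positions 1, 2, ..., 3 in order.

Answer: 1 3 2

Derivation:
Gen 1 (s1^-1): strand 1 crosses under strand 2. Perm now: [2 1 3]
Gen 2 (s1): strand 2 crosses over strand 1. Perm now: [1 2 3]
Gen 3 (s1^-1): strand 1 crosses under strand 2. Perm now: [2 1 3]
Gen 4 (s1^-1): strand 2 crosses under strand 1. Perm now: [1 2 3]
Gen 5 (s2^-1): strand 2 crosses under strand 3. Perm now: [1 3 2]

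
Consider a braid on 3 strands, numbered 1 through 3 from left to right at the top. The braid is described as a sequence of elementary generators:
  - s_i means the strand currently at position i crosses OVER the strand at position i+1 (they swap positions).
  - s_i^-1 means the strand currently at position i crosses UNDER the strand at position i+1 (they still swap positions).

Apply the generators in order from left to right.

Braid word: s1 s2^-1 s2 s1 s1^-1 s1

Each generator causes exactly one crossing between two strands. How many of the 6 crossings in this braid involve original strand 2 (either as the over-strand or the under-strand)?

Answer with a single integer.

Answer: 4

Derivation:
Gen 1: crossing 1x2. Involves strand 2? yes. Count so far: 1
Gen 2: crossing 1x3. Involves strand 2? no. Count so far: 1
Gen 3: crossing 3x1. Involves strand 2? no. Count so far: 1
Gen 4: crossing 2x1. Involves strand 2? yes. Count so far: 2
Gen 5: crossing 1x2. Involves strand 2? yes. Count so far: 3
Gen 6: crossing 2x1. Involves strand 2? yes. Count so far: 4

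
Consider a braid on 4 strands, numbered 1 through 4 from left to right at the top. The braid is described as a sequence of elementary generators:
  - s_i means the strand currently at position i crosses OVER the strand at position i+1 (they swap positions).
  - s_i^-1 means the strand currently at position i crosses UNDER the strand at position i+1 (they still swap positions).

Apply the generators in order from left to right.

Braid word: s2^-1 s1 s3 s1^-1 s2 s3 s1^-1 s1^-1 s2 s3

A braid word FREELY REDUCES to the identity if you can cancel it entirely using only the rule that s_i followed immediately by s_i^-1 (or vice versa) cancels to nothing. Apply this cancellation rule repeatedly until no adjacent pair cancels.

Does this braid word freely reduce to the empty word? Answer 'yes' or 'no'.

Answer: no

Derivation:
Gen 1 (s2^-1): push. Stack: [s2^-1]
Gen 2 (s1): push. Stack: [s2^-1 s1]
Gen 3 (s3): push. Stack: [s2^-1 s1 s3]
Gen 4 (s1^-1): push. Stack: [s2^-1 s1 s3 s1^-1]
Gen 5 (s2): push. Stack: [s2^-1 s1 s3 s1^-1 s2]
Gen 6 (s3): push. Stack: [s2^-1 s1 s3 s1^-1 s2 s3]
Gen 7 (s1^-1): push. Stack: [s2^-1 s1 s3 s1^-1 s2 s3 s1^-1]
Gen 8 (s1^-1): push. Stack: [s2^-1 s1 s3 s1^-1 s2 s3 s1^-1 s1^-1]
Gen 9 (s2): push. Stack: [s2^-1 s1 s3 s1^-1 s2 s3 s1^-1 s1^-1 s2]
Gen 10 (s3): push. Stack: [s2^-1 s1 s3 s1^-1 s2 s3 s1^-1 s1^-1 s2 s3]
Reduced word: s2^-1 s1 s3 s1^-1 s2 s3 s1^-1 s1^-1 s2 s3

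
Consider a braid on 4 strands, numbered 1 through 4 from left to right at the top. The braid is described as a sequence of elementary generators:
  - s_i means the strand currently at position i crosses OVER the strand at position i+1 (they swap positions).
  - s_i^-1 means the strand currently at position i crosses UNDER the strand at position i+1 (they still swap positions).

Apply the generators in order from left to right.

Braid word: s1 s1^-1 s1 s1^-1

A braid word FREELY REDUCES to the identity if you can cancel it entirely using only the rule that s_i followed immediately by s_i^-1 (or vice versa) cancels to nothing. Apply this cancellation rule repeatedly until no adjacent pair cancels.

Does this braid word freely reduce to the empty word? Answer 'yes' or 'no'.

Answer: yes

Derivation:
Gen 1 (s1): push. Stack: [s1]
Gen 2 (s1^-1): cancels prior s1. Stack: []
Gen 3 (s1): push. Stack: [s1]
Gen 4 (s1^-1): cancels prior s1. Stack: []
Reduced word: (empty)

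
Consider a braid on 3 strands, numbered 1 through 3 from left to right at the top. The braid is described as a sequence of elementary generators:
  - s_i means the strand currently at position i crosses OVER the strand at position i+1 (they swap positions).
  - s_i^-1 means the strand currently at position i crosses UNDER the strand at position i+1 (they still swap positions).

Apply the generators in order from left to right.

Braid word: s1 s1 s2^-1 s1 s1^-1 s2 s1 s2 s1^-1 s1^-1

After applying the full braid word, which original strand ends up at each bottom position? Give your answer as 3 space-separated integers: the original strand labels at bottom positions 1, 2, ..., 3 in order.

Answer: 2 3 1

Derivation:
Gen 1 (s1): strand 1 crosses over strand 2. Perm now: [2 1 3]
Gen 2 (s1): strand 2 crosses over strand 1. Perm now: [1 2 3]
Gen 3 (s2^-1): strand 2 crosses under strand 3. Perm now: [1 3 2]
Gen 4 (s1): strand 1 crosses over strand 3. Perm now: [3 1 2]
Gen 5 (s1^-1): strand 3 crosses under strand 1. Perm now: [1 3 2]
Gen 6 (s2): strand 3 crosses over strand 2. Perm now: [1 2 3]
Gen 7 (s1): strand 1 crosses over strand 2. Perm now: [2 1 3]
Gen 8 (s2): strand 1 crosses over strand 3. Perm now: [2 3 1]
Gen 9 (s1^-1): strand 2 crosses under strand 3. Perm now: [3 2 1]
Gen 10 (s1^-1): strand 3 crosses under strand 2. Perm now: [2 3 1]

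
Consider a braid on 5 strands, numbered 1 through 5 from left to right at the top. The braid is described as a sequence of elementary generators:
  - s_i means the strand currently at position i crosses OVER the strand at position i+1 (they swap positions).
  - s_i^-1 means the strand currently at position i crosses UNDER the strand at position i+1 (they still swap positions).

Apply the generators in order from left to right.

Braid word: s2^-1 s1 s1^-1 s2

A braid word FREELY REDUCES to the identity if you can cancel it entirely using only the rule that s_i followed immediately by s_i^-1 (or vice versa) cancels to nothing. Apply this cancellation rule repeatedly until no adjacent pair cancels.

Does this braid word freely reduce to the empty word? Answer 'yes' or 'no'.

Gen 1 (s2^-1): push. Stack: [s2^-1]
Gen 2 (s1): push. Stack: [s2^-1 s1]
Gen 3 (s1^-1): cancels prior s1. Stack: [s2^-1]
Gen 4 (s2): cancels prior s2^-1. Stack: []
Reduced word: (empty)

Answer: yes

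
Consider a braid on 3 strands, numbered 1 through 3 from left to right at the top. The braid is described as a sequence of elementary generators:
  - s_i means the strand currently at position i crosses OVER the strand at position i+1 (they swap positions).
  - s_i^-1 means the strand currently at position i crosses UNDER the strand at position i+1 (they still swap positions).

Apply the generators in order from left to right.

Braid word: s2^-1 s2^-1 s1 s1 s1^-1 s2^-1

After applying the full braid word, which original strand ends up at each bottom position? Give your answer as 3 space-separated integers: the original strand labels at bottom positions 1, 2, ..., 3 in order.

Answer: 2 3 1

Derivation:
Gen 1 (s2^-1): strand 2 crosses under strand 3. Perm now: [1 3 2]
Gen 2 (s2^-1): strand 3 crosses under strand 2. Perm now: [1 2 3]
Gen 3 (s1): strand 1 crosses over strand 2. Perm now: [2 1 3]
Gen 4 (s1): strand 2 crosses over strand 1. Perm now: [1 2 3]
Gen 5 (s1^-1): strand 1 crosses under strand 2. Perm now: [2 1 3]
Gen 6 (s2^-1): strand 1 crosses under strand 3. Perm now: [2 3 1]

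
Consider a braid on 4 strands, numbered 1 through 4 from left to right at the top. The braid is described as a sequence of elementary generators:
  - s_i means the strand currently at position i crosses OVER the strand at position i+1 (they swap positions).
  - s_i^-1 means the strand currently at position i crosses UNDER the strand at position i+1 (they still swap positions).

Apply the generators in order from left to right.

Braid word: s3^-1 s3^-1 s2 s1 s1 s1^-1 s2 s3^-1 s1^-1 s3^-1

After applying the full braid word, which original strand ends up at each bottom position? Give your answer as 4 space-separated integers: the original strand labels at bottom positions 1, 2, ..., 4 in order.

Answer: 2 3 1 4

Derivation:
Gen 1 (s3^-1): strand 3 crosses under strand 4. Perm now: [1 2 4 3]
Gen 2 (s3^-1): strand 4 crosses under strand 3. Perm now: [1 2 3 4]
Gen 3 (s2): strand 2 crosses over strand 3. Perm now: [1 3 2 4]
Gen 4 (s1): strand 1 crosses over strand 3. Perm now: [3 1 2 4]
Gen 5 (s1): strand 3 crosses over strand 1. Perm now: [1 3 2 4]
Gen 6 (s1^-1): strand 1 crosses under strand 3. Perm now: [3 1 2 4]
Gen 7 (s2): strand 1 crosses over strand 2. Perm now: [3 2 1 4]
Gen 8 (s3^-1): strand 1 crosses under strand 4. Perm now: [3 2 4 1]
Gen 9 (s1^-1): strand 3 crosses under strand 2. Perm now: [2 3 4 1]
Gen 10 (s3^-1): strand 4 crosses under strand 1. Perm now: [2 3 1 4]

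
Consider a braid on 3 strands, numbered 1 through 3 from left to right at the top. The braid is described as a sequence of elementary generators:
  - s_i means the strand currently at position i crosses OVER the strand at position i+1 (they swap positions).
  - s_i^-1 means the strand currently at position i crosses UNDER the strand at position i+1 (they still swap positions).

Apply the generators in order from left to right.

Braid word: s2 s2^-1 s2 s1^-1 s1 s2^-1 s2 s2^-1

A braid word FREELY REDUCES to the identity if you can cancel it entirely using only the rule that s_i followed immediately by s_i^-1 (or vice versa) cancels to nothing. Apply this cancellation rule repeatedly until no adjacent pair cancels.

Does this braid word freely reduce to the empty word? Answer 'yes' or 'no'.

Gen 1 (s2): push. Stack: [s2]
Gen 2 (s2^-1): cancels prior s2. Stack: []
Gen 3 (s2): push. Stack: [s2]
Gen 4 (s1^-1): push. Stack: [s2 s1^-1]
Gen 5 (s1): cancels prior s1^-1. Stack: [s2]
Gen 6 (s2^-1): cancels prior s2. Stack: []
Gen 7 (s2): push. Stack: [s2]
Gen 8 (s2^-1): cancels prior s2. Stack: []
Reduced word: (empty)

Answer: yes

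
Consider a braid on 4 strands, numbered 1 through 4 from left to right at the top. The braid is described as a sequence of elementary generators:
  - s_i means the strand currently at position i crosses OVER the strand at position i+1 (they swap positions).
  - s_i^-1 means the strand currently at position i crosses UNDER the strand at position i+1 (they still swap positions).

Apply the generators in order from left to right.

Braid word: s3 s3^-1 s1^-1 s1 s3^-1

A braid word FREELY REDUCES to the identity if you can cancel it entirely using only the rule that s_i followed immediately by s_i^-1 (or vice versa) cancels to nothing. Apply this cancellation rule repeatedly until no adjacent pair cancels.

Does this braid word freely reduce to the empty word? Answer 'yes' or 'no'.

Gen 1 (s3): push. Stack: [s3]
Gen 2 (s3^-1): cancels prior s3. Stack: []
Gen 3 (s1^-1): push. Stack: [s1^-1]
Gen 4 (s1): cancels prior s1^-1. Stack: []
Gen 5 (s3^-1): push. Stack: [s3^-1]
Reduced word: s3^-1

Answer: no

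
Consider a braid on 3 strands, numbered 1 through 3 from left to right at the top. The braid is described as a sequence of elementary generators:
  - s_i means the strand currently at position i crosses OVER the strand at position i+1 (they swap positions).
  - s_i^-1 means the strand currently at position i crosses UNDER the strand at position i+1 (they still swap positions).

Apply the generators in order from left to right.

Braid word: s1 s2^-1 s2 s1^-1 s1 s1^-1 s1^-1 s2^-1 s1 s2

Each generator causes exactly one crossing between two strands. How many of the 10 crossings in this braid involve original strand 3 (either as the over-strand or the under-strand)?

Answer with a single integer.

Answer: 4

Derivation:
Gen 1: crossing 1x2. Involves strand 3? no. Count so far: 0
Gen 2: crossing 1x3. Involves strand 3? yes. Count so far: 1
Gen 3: crossing 3x1. Involves strand 3? yes. Count so far: 2
Gen 4: crossing 2x1. Involves strand 3? no. Count so far: 2
Gen 5: crossing 1x2. Involves strand 3? no. Count so far: 2
Gen 6: crossing 2x1. Involves strand 3? no. Count so far: 2
Gen 7: crossing 1x2. Involves strand 3? no. Count so far: 2
Gen 8: crossing 1x3. Involves strand 3? yes. Count so far: 3
Gen 9: crossing 2x3. Involves strand 3? yes. Count so far: 4
Gen 10: crossing 2x1. Involves strand 3? no. Count so far: 4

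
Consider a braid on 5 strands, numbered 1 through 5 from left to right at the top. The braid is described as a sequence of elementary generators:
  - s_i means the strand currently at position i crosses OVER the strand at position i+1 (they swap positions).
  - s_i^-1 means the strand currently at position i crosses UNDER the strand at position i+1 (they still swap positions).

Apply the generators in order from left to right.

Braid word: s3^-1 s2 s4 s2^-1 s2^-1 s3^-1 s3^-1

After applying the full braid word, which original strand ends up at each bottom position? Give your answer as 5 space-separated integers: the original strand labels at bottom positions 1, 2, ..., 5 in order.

Gen 1 (s3^-1): strand 3 crosses under strand 4. Perm now: [1 2 4 3 5]
Gen 2 (s2): strand 2 crosses over strand 4. Perm now: [1 4 2 3 5]
Gen 3 (s4): strand 3 crosses over strand 5. Perm now: [1 4 2 5 3]
Gen 4 (s2^-1): strand 4 crosses under strand 2. Perm now: [1 2 4 5 3]
Gen 5 (s2^-1): strand 2 crosses under strand 4. Perm now: [1 4 2 5 3]
Gen 6 (s3^-1): strand 2 crosses under strand 5. Perm now: [1 4 5 2 3]
Gen 7 (s3^-1): strand 5 crosses under strand 2. Perm now: [1 4 2 5 3]

Answer: 1 4 2 5 3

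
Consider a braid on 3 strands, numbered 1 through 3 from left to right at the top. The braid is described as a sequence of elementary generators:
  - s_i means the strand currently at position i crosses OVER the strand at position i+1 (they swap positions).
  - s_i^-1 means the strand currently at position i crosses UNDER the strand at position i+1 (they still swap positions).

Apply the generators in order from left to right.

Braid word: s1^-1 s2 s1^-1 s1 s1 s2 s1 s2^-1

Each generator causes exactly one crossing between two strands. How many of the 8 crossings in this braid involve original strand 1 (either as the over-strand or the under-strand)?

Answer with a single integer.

Answer: 4

Derivation:
Gen 1: crossing 1x2. Involves strand 1? yes. Count so far: 1
Gen 2: crossing 1x3. Involves strand 1? yes. Count so far: 2
Gen 3: crossing 2x3. Involves strand 1? no. Count so far: 2
Gen 4: crossing 3x2. Involves strand 1? no. Count so far: 2
Gen 5: crossing 2x3. Involves strand 1? no. Count so far: 2
Gen 6: crossing 2x1. Involves strand 1? yes. Count so far: 3
Gen 7: crossing 3x1. Involves strand 1? yes. Count so far: 4
Gen 8: crossing 3x2. Involves strand 1? no. Count so far: 4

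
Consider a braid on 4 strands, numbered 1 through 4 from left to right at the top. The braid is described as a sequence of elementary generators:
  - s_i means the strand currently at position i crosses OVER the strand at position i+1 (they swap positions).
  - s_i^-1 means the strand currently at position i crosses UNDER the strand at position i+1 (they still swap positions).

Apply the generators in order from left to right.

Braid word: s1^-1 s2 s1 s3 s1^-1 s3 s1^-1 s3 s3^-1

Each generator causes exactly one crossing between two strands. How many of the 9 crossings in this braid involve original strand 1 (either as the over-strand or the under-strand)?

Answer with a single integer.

Gen 1: crossing 1x2. Involves strand 1? yes. Count so far: 1
Gen 2: crossing 1x3. Involves strand 1? yes. Count so far: 2
Gen 3: crossing 2x3. Involves strand 1? no. Count so far: 2
Gen 4: crossing 1x4. Involves strand 1? yes. Count so far: 3
Gen 5: crossing 3x2. Involves strand 1? no. Count so far: 3
Gen 6: crossing 4x1. Involves strand 1? yes. Count so far: 4
Gen 7: crossing 2x3. Involves strand 1? no. Count so far: 4
Gen 8: crossing 1x4. Involves strand 1? yes. Count so far: 5
Gen 9: crossing 4x1. Involves strand 1? yes. Count so far: 6

Answer: 6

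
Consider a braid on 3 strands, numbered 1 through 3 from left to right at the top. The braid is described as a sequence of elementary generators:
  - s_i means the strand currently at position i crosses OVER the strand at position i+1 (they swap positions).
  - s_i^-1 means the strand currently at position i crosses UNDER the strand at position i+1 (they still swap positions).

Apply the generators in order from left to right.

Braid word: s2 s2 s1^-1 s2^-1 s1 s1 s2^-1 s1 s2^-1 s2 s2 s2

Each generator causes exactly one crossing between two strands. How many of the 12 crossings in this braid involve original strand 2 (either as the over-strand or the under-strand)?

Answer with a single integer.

Gen 1: crossing 2x3. Involves strand 2? yes. Count so far: 1
Gen 2: crossing 3x2. Involves strand 2? yes. Count so far: 2
Gen 3: crossing 1x2. Involves strand 2? yes. Count so far: 3
Gen 4: crossing 1x3. Involves strand 2? no. Count so far: 3
Gen 5: crossing 2x3. Involves strand 2? yes. Count so far: 4
Gen 6: crossing 3x2. Involves strand 2? yes. Count so far: 5
Gen 7: crossing 3x1. Involves strand 2? no. Count so far: 5
Gen 8: crossing 2x1. Involves strand 2? yes. Count so far: 6
Gen 9: crossing 2x3. Involves strand 2? yes. Count so far: 7
Gen 10: crossing 3x2. Involves strand 2? yes. Count so far: 8
Gen 11: crossing 2x3. Involves strand 2? yes. Count so far: 9
Gen 12: crossing 3x2. Involves strand 2? yes. Count so far: 10

Answer: 10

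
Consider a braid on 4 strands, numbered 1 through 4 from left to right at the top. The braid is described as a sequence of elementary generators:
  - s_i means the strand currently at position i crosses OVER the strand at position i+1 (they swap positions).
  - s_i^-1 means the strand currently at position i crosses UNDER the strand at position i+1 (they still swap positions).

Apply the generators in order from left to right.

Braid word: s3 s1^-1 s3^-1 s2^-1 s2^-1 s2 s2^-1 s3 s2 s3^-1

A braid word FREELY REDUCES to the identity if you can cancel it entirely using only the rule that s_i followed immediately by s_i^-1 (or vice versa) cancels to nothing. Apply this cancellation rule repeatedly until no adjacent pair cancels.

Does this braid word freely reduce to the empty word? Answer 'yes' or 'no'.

Answer: no

Derivation:
Gen 1 (s3): push. Stack: [s3]
Gen 2 (s1^-1): push. Stack: [s3 s1^-1]
Gen 3 (s3^-1): push. Stack: [s3 s1^-1 s3^-1]
Gen 4 (s2^-1): push. Stack: [s3 s1^-1 s3^-1 s2^-1]
Gen 5 (s2^-1): push. Stack: [s3 s1^-1 s3^-1 s2^-1 s2^-1]
Gen 6 (s2): cancels prior s2^-1. Stack: [s3 s1^-1 s3^-1 s2^-1]
Gen 7 (s2^-1): push. Stack: [s3 s1^-1 s3^-1 s2^-1 s2^-1]
Gen 8 (s3): push. Stack: [s3 s1^-1 s3^-1 s2^-1 s2^-1 s3]
Gen 9 (s2): push. Stack: [s3 s1^-1 s3^-1 s2^-1 s2^-1 s3 s2]
Gen 10 (s3^-1): push. Stack: [s3 s1^-1 s3^-1 s2^-1 s2^-1 s3 s2 s3^-1]
Reduced word: s3 s1^-1 s3^-1 s2^-1 s2^-1 s3 s2 s3^-1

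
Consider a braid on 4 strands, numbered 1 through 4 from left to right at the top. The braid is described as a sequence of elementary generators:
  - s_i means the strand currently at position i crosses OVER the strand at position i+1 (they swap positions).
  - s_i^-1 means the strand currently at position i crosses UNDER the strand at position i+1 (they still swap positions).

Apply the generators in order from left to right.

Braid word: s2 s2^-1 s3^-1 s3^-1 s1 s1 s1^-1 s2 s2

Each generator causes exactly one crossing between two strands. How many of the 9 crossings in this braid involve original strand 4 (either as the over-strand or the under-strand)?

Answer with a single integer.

Gen 1: crossing 2x3. Involves strand 4? no. Count so far: 0
Gen 2: crossing 3x2. Involves strand 4? no. Count so far: 0
Gen 3: crossing 3x4. Involves strand 4? yes. Count so far: 1
Gen 4: crossing 4x3. Involves strand 4? yes. Count so far: 2
Gen 5: crossing 1x2. Involves strand 4? no. Count so far: 2
Gen 6: crossing 2x1. Involves strand 4? no. Count so far: 2
Gen 7: crossing 1x2. Involves strand 4? no. Count so far: 2
Gen 8: crossing 1x3. Involves strand 4? no. Count so far: 2
Gen 9: crossing 3x1. Involves strand 4? no. Count so far: 2

Answer: 2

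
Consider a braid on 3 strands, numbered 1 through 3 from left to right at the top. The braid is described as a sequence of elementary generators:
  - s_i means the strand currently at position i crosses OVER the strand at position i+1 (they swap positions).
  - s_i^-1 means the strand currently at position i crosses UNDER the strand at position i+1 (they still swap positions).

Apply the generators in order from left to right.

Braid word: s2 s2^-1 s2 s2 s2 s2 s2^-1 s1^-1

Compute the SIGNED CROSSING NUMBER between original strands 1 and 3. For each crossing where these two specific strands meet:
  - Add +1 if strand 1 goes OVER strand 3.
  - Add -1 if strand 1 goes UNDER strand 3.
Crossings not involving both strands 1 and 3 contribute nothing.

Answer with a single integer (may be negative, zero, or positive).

Answer: -1

Derivation:
Gen 1: crossing 2x3. Both 1&3? no. Sum: 0
Gen 2: crossing 3x2. Both 1&3? no. Sum: 0
Gen 3: crossing 2x3. Both 1&3? no. Sum: 0
Gen 4: crossing 3x2. Both 1&3? no. Sum: 0
Gen 5: crossing 2x3. Both 1&3? no. Sum: 0
Gen 6: crossing 3x2. Both 1&3? no. Sum: 0
Gen 7: crossing 2x3. Both 1&3? no. Sum: 0
Gen 8: 1 under 3. Both 1&3? yes. Contrib: -1. Sum: -1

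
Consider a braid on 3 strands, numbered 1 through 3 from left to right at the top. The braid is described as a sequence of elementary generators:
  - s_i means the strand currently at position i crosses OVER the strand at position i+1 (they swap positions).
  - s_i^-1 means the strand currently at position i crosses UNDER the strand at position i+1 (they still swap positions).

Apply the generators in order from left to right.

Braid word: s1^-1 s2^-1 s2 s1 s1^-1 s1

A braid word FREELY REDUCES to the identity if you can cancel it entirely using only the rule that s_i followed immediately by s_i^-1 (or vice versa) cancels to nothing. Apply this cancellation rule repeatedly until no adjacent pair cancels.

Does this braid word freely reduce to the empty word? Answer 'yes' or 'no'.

Answer: yes

Derivation:
Gen 1 (s1^-1): push. Stack: [s1^-1]
Gen 2 (s2^-1): push. Stack: [s1^-1 s2^-1]
Gen 3 (s2): cancels prior s2^-1. Stack: [s1^-1]
Gen 4 (s1): cancels prior s1^-1. Stack: []
Gen 5 (s1^-1): push. Stack: [s1^-1]
Gen 6 (s1): cancels prior s1^-1. Stack: []
Reduced word: (empty)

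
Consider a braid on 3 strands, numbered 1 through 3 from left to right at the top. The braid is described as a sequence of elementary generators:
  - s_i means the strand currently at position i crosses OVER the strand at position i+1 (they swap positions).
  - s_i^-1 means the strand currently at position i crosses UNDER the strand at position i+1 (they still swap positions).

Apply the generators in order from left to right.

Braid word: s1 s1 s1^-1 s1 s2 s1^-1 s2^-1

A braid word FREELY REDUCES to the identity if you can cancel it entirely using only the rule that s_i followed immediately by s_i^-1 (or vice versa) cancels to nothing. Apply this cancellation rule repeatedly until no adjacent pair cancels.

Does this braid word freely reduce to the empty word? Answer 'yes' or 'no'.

Answer: no

Derivation:
Gen 1 (s1): push. Stack: [s1]
Gen 2 (s1): push. Stack: [s1 s1]
Gen 3 (s1^-1): cancels prior s1. Stack: [s1]
Gen 4 (s1): push. Stack: [s1 s1]
Gen 5 (s2): push. Stack: [s1 s1 s2]
Gen 6 (s1^-1): push. Stack: [s1 s1 s2 s1^-1]
Gen 7 (s2^-1): push. Stack: [s1 s1 s2 s1^-1 s2^-1]
Reduced word: s1 s1 s2 s1^-1 s2^-1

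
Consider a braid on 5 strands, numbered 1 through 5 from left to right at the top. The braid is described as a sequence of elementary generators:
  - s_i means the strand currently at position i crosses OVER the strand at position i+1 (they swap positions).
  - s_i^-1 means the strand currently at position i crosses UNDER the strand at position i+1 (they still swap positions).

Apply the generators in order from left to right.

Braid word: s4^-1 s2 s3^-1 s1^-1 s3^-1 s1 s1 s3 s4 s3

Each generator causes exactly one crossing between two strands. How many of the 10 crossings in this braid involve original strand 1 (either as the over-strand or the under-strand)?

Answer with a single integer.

Gen 1: crossing 4x5. Involves strand 1? no. Count so far: 0
Gen 2: crossing 2x3. Involves strand 1? no. Count so far: 0
Gen 3: crossing 2x5. Involves strand 1? no. Count so far: 0
Gen 4: crossing 1x3. Involves strand 1? yes. Count so far: 1
Gen 5: crossing 5x2. Involves strand 1? no. Count so far: 1
Gen 6: crossing 3x1. Involves strand 1? yes. Count so far: 2
Gen 7: crossing 1x3. Involves strand 1? yes. Count so far: 3
Gen 8: crossing 2x5. Involves strand 1? no. Count so far: 3
Gen 9: crossing 2x4. Involves strand 1? no. Count so far: 3
Gen 10: crossing 5x4. Involves strand 1? no. Count so far: 3

Answer: 3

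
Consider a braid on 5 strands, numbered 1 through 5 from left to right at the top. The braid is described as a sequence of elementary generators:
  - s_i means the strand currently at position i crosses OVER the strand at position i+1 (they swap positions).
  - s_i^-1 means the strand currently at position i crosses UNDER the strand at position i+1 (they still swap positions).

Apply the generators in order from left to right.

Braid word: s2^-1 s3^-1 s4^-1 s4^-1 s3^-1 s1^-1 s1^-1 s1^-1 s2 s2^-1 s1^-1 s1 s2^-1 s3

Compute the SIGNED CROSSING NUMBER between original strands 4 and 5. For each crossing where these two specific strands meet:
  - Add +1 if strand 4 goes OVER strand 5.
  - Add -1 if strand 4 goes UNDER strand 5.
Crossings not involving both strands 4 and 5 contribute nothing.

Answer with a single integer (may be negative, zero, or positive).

Gen 1: crossing 2x3. Both 4&5? no. Sum: 0
Gen 2: crossing 2x4. Both 4&5? no. Sum: 0
Gen 3: crossing 2x5. Both 4&5? no. Sum: 0
Gen 4: crossing 5x2. Both 4&5? no. Sum: 0
Gen 5: crossing 4x2. Both 4&5? no. Sum: 0
Gen 6: crossing 1x3. Both 4&5? no. Sum: 0
Gen 7: crossing 3x1. Both 4&5? no. Sum: 0
Gen 8: crossing 1x3. Both 4&5? no. Sum: 0
Gen 9: crossing 1x2. Both 4&5? no. Sum: 0
Gen 10: crossing 2x1. Both 4&5? no. Sum: 0
Gen 11: crossing 3x1. Both 4&5? no. Sum: 0
Gen 12: crossing 1x3. Both 4&5? no. Sum: 0
Gen 13: crossing 1x2. Both 4&5? no. Sum: 0
Gen 14: crossing 1x4. Both 4&5? no. Sum: 0

Answer: 0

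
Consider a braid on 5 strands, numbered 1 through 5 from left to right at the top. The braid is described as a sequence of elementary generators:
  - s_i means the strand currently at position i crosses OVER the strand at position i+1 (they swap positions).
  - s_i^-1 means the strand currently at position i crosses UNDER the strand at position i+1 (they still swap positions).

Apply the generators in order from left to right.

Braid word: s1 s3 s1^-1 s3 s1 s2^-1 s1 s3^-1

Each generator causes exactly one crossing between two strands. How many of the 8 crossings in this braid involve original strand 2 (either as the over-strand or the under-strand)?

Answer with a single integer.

Answer: 4

Derivation:
Gen 1: crossing 1x2. Involves strand 2? yes. Count so far: 1
Gen 2: crossing 3x4. Involves strand 2? no. Count so far: 1
Gen 3: crossing 2x1. Involves strand 2? yes. Count so far: 2
Gen 4: crossing 4x3. Involves strand 2? no. Count so far: 2
Gen 5: crossing 1x2. Involves strand 2? yes. Count so far: 3
Gen 6: crossing 1x3. Involves strand 2? no. Count so far: 3
Gen 7: crossing 2x3. Involves strand 2? yes. Count so far: 4
Gen 8: crossing 1x4. Involves strand 2? no. Count so far: 4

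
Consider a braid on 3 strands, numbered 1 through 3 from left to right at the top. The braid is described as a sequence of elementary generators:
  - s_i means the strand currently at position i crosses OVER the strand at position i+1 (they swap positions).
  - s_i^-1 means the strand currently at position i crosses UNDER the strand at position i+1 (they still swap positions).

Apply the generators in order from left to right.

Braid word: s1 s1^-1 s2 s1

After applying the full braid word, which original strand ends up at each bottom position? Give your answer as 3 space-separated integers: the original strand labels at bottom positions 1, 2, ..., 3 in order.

Gen 1 (s1): strand 1 crosses over strand 2. Perm now: [2 1 3]
Gen 2 (s1^-1): strand 2 crosses under strand 1. Perm now: [1 2 3]
Gen 3 (s2): strand 2 crosses over strand 3. Perm now: [1 3 2]
Gen 4 (s1): strand 1 crosses over strand 3. Perm now: [3 1 2]

Answer: 3 1 2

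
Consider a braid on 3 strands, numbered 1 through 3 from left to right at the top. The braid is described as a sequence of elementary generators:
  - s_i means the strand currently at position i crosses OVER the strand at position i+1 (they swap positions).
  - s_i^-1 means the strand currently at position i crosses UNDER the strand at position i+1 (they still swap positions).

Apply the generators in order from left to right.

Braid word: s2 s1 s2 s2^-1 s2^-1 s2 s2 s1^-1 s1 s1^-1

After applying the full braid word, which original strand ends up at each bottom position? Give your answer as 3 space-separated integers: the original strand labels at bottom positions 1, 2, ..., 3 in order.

Gen 1 (s2): strand 2 crosses over strand 3. Perm now: [1 3 2]
Gen 2 (s1): strand 1 crosses over strand 3. Perm now: [3 1 2]
Gen 3 (s2): strand 1 crosses over strand 2. Perm now: [3 2 1]
Gen 4 (s2^-1): strand 2 crosses under strand 1. Perm now: [3 1 2]
Gen 5 (s2^-1): strand 1 crosses under strand 2. Perm now: [3 2 1]
Gen 6 (s2): strand 2 crosses over strand 1. Perm now: [3 1 2]
Gen 7 (s2): strand 1 crosses over strand 2. Perm now: [3 2 1]
Gen 8 (s1^-1): strand 3 crosses under strand 2. Perm now: [2 3 1]
Gen 9 (s1): strand 2 crosses over strand 3. Perm now: [3 2 1]
Gen 10 (s1^-1): strand 3 crosses under strand 2. Perm now: [2 3 1]

Answer: 2 3 1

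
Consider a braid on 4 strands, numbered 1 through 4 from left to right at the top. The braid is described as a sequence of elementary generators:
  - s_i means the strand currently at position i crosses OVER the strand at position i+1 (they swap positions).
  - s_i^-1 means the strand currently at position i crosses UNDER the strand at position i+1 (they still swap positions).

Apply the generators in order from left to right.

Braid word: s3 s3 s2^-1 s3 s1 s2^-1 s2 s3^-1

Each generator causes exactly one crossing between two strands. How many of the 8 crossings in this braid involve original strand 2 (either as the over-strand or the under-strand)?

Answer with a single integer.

Answer: 3

Derivation:
Gen 1: crossing 3x4. Involves strand 2? no. Count so far: 0
Gen 2: crossing 4x3. Involves strand 2? no. Count so far: 0
Gen 3: crossing 2x3. Involves strand 2? yes. Count so far: 1
Gen 4: crossing 2x4. Involves strand 2? yes. Count so far: 2
Gen 5: crossing 1x3. Involves strand 2? no. Count so far: 2
Gen 6: crossing 1x4. Involves strand 2? no. Count so far: 2
Gen 7: crossing 4x1. Involves strand 2? no. Count so far: 2
Gen 8: crossing 4x2. Involves strand 2? yes. Count so far: 3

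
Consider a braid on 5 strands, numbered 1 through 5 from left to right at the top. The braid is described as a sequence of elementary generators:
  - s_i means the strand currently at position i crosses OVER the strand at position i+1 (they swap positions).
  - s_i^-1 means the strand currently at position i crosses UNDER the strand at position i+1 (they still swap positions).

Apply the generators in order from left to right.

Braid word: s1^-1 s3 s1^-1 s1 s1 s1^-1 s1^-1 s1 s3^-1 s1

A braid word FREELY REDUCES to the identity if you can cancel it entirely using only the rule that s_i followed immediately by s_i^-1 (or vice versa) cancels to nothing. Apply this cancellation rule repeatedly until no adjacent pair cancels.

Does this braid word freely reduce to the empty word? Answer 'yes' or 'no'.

Answer: yes

Derivation:
Gen 1 (s1^-1): push. Stack: [s1^-1]
Gen 2 (s3): push. Stack: [s1^-1 s3]
Gen 3 (s1^-1): push. Stack: [s1^-1 s3 s1^-1]
Gen 4 (s1): cancels prior s1^-1. Stack: [s1^-1 s3]
Gen 5 (s1): push. Stack: [s1^-1 s3 s1]
Gen 6 (s1^-1): cancels prior s1. Stack: [s1^-1 s3]
Gen 7 (s1^-1): push. Stack: [s1^-1 s3 s1^-1]
Gen 8 (s1): cancels prior s1^-1. Stack: [s1^-1 s3]
Gen 9 (s3^-1): cancels prior s3. Stack: [s1^-1]
Gen 10 (s1): cancels prior s1^-1. Stack: []
Reduced word: (empty)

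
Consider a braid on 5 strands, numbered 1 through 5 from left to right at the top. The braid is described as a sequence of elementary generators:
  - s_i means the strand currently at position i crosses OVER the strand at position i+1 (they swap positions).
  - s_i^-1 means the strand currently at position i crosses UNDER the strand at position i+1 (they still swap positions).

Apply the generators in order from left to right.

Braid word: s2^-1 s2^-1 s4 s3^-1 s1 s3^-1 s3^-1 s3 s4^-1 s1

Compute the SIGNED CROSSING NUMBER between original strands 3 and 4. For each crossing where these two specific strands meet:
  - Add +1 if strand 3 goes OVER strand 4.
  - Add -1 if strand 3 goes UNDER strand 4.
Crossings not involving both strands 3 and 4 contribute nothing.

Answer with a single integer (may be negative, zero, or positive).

Answer: 0

Derivation:
Gen 1: crossing 2x3. Both 3&4? no. Sum: 0
Gen 2: crossing 3x2. Both 3&4? no. Sum: 0
Gen 3: crossing 4x5. Both 3&4? no. Sum: 0
Gen 4: crossing 3x5. Both 3&4? no. Sum: 0
Gen 5: crossing 1x2. Both 3&4? no. Sum: 0
Gen 6: crossing 5x3. Both 3&4? no. Sum: 0
Gen 7: crossing 3x5. Both 3&4? no. Sum: 0
Gen 8: crossing 5x3. Both 3&4? no. Sum: 0
Gen 9: crossing 5x4. Both 3&4? no. Sum: 0
Gen 10: crossing 2x1. Both 3&4? no. Sum: 0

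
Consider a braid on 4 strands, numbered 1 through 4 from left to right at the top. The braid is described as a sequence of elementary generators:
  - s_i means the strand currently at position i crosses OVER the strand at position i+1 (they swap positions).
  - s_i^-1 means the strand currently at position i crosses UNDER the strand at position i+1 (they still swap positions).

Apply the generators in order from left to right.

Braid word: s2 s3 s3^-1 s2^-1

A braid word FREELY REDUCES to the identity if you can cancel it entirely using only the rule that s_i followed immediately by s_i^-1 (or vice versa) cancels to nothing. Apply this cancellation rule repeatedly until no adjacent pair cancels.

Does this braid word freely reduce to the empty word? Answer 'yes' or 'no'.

Answer: yes

Derivation:
Gen 1 (s2): push. Stack: [s2]
Gen 2 (s3): push. Stack: [s2 s3]
Gen 3 (s3^-1): cancels prior s3. Stack: [s2]
Gen 4 (s2^-1): cancels prior s2. Stack: []
Reduced word: (empty)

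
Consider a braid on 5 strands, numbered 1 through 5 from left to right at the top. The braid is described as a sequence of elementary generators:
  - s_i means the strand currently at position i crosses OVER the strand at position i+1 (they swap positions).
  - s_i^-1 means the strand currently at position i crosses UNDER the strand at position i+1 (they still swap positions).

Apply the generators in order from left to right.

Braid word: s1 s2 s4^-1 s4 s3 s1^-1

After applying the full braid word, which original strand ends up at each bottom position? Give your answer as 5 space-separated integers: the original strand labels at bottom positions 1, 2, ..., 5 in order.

Gen 1 (s1): strand 1 crosses over strand 2. Perm now: [2 1 3 4 5]
Gen 2 (s2): strand 1 crosses over strand 3. Perm now: [2 3 1 4 5]
Gen 3 (s4^-1): strand 4 crosses under strand 5. Perm now: [2 3 1 5 4]
Gen 4 (s4): strand 5 crosses over strand 4. Perm now: [2 3 1 4 5]
Gen 5 (s3): strand 1 crosses over strand 4. Perm now: [2 3 4 1 5]
Gen 6 (s1^-1): strand 2 crosses under strand 3. Perm now: [3 2 4 1 5]

Answer: 3 2 4 1 5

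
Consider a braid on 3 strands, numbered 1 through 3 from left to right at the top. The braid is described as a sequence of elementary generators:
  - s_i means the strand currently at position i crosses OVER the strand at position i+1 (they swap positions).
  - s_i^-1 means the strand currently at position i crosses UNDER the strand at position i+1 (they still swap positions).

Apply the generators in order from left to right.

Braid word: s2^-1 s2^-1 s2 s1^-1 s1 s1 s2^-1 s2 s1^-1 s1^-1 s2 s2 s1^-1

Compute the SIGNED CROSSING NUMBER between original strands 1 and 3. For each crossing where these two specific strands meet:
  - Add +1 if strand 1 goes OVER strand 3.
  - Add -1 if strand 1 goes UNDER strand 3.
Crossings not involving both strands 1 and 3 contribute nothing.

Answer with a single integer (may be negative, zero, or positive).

Answer: 0

Derivation:
Gen 1: crossing 2x3. Both 1&3? no. Sum: 0
Gen 2: crossing 3x2. Both 1&3? no. Sum: 0
Gen 3: crossing 2x3. Both 1&3? no. Sum: 0
Gen 4: 1 under 3. Both 1&3? yes. Contrib: -1. Sum: -1
Gen 5: 3 over 1. Both 1&3? yes. Contrib: -1. Sum: -2
Gen 6: 1 over 3. Both 1&3? yes. Contrib: +1. Sum: -1
Gen 7: crossing 1x2. Both 1&3? no. Sum: -1
Gen 8: crossing 2x1. Both 1&3? no. Sum: -1
Gen 9: 3 under 1. Both 1&3? yes. Contrib: +1. Sum: 0
Gen 10: 1 under 3. Both 1&3? yes. Contrib: -1. Sum: -1
Gen 11: crossing 1x2. Both 1&3? no. Sum: -1
Gen 12: crossing 2x1. Both 1&3? no. Sum: -1
Gen 13: 3 under 1. Both 1&3? yes. Contrib: +1. Sum: 0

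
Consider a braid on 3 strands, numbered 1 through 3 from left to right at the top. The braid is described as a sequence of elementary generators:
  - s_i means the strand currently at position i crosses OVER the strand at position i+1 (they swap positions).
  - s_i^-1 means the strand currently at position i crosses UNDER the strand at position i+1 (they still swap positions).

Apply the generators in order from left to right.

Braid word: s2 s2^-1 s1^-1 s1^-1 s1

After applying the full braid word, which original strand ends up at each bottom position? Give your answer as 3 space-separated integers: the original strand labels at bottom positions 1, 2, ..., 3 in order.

Answer: 2 1 3

Derivation:
Gen 1 (s2): strand 2 crosses over strand 3. Perm now: [1 3 2]
Gen 2 (s2^-1): strand 3 crosses under strand 2. Perm now: [1 2 3]
Gen 3 (s1^-1): strand 1 crosses under strand 2. Perm now: [2 1 3]
Gen 4 (s1^-1): strand 2 crosses under strand 1. Perm now: [1 2 3]
Gen 5 (s1): strand 1 crosses over strand 2. Perm now: [2 1 3]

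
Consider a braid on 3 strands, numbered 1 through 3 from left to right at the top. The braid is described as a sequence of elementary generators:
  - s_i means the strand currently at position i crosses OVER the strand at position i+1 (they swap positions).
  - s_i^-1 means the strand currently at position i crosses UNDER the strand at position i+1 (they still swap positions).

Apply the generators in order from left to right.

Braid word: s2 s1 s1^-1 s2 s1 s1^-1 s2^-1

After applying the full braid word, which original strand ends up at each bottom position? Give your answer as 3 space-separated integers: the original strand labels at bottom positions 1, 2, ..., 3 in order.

Gen 1 (s2): strand 2 crosses over strand 3. Perm now: [1 3 2]
Gen 2 (s1): strand 1 crosses over strand 3. Perm now: [3 1 2]
Gen 3 (s1^-1): strand 3 crosses under strand 1. Perm now: [1 3 2]
Gen 4 (s2): strand 3 crosses over strand 2. Perm now: [1 2 3]
Gen 5 (s1): strand 1 crosses over strand 2. Perm now: [2 1 3]
Gen 6 (s1^-1): strand 2 crosses under strand 1. Perm now: [1 2 3]
Gen 7 (s2^-1): strand 2 crosses under strand 3. Perm now: [1 3 2]

Answer: 1 3 2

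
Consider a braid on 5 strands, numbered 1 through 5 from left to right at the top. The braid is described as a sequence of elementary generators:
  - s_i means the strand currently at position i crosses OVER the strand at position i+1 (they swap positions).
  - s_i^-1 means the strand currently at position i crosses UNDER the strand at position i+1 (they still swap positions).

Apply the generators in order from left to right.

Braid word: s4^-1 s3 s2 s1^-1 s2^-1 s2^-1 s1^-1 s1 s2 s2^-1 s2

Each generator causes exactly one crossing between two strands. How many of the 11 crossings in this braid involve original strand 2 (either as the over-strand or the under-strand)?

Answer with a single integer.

Gen 1: crossing 4x5. Involves strand 2? no. Count so far: 0
Gen 2: crossing 3x5. Involves strand 2? no. Count so far: 0
Gen 3: crossing 2x5. Involves strand 2? yes. Count so far: 1
Gen 4: crossing 1x5. Involves strand 2? no. Count so far: 1
Gen 5: crossing 1x2. Involves strand 2? yes. Count so far: 2
Gen 6: crossing 2x1. Involves strand 2? yes. Count so far: 3
Gen 7: crossing 5x1. Involves strand 2? no. Count so far: 3
Gen 8: crossing 1x5. Involves strand 2? no. Count so far: 3
Gen 9: crossing 1x2. Involves strand 2? yes. Count so far: 4
Gen 10: crossing 2x1. Involves strand 2? yes. Count so far: 5
Gen 11: crossing 1x2. Involves strand 2? yes. Count so far: 6

Answer: 6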